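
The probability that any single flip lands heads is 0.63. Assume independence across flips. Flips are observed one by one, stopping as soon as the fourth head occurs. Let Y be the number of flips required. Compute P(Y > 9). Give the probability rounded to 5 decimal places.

Needing more than 9 flips ⇔ fewer than 4 successes in the first 9. With X ~ Binomial(9, 0.63), P(Y > 9) = P(X ≤ 3).
  k=0: C(9,0)·0.63^0·0.37^9 = 0.0001300
  k=1: C(9,1)·0.63^1·0.37^8 = 0.0019916
  k=2: C(9,2)·0.63^2·0.37^7 = 0.0135642
  k=3: C(9,3)·0.63^3·0.37^6 = 0.0538904
P(X ≤ 3) = 0.0695762

0.06958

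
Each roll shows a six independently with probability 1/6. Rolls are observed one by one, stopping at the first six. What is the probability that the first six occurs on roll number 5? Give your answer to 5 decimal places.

Geometric (trials to first success), p = 0.166667.
P(Y = 5) = (1−p)^4 · p = 0.48225 · 0.166667 = 0.0803755

0.08038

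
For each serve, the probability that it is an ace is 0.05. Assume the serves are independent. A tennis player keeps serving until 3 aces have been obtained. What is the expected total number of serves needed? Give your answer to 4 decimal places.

60.0000

Y = total serves until the third success; negative binomial with r=3, p=0.05.
E[Y] = r / p = 3 / 0.05 = 60.000000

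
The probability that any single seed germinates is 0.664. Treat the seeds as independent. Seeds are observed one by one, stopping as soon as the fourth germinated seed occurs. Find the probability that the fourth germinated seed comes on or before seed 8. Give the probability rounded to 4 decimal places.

Finishing within 8 seeds ⇔ at least 4 successes in the first 8. With X ~ Binomial(8, 0.664), P(Y ≤ 8) = 1 − P(X ≤ 3).
  k=0: C(8,0)·0.664^0·0.336^8 = 0.000162
  k=1: C(8,1)·0.664^1·0.336^7 = 0.002568
  k=2: C(8,2)·0.664^2·0.336^6 = 0.017764
  k=3: C(8,3)·0.664^3·0.336^5 = 0.070208
1 − 0.090703 = 0.909297

0.9093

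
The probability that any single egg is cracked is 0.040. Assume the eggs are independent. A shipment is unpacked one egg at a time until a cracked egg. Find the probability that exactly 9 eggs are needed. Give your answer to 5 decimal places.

0.02886

Geometric (trials to first success), p = 0.04.
P(Y = 9) = (1−p)^8 · p = 0.72139 · 0.04 = 0.0288556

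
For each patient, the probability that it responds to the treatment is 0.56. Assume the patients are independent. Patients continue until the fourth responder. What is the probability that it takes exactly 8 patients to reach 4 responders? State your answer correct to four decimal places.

Y = trial on which the fourth success occurs; negative binomial, r=4, p=0.56.
P(Y=8) = C(7,3) · p^4 · (1−p)^4
= 35 · 0.098345 · 0.037481 = 0.129012

0.1290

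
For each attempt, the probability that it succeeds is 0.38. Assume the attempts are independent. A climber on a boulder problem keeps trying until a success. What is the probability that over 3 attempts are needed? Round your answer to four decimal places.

0.2383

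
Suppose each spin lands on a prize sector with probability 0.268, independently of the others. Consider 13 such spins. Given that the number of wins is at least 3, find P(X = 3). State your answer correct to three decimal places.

0.338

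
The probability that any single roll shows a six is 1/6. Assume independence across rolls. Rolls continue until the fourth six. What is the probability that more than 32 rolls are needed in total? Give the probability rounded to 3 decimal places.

Needing more than 32 rolls ⇔ fewer than 4 successes in the first 32. With X ~ Binomial(32, 0.166667), P(Y > 32) = P(X ≤ 3).
  k=0: C(32,0)·0.166667^0·0.833333^32 = 0.00293
  k=1: C(32,1)·0.166667^1·0.833333^31 = 0.01872
  k=2: C(32,2)·0.166667^2·0.833333^30 = 0.05804
  k=3: C(32,3)·0.166667^3·0.833333^29 = 0.11608
P(X ≤ 3) = 0.19577

0.196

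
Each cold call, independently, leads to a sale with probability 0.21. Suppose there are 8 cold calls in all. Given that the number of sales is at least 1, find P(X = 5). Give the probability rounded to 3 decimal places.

X ~ Binomial(8, 0.21). Want P(X=5 | X≥1) = P(X=5) / P(X≥1).
P(X=5) = C(8,5)·0.21^5·0.79^3 = 0.01128
P(X≥1) = 1 − 0.15171 = 0.84829
Ratio = 0.01128 / 0.84829 = 0.01329

0.013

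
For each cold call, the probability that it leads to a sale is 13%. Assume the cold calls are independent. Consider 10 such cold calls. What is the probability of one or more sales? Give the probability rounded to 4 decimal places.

0.7516

P(at least one) = 1 − P(none) = 1 − (1 − 0.13)^10
= 1 − 0.248423 = 0.751577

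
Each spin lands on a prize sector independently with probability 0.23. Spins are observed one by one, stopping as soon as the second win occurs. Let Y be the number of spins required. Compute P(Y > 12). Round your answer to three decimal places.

0.199

Needing more than 12 spins ⇔ fewer than 2 successes in the first 12. With X ~ Binomial(12, 0.23), P(Y > 12) = P(X ≤ 1).
  k=0: C(12,0)·0.23^0·0.77^12 = 0.04344
  k=1: C(12,1)·0.23^1·0.77^11 = 0.15571
P(X ≤ 1) = 0.19915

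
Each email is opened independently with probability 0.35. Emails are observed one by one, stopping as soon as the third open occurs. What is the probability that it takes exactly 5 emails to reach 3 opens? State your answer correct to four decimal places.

0.1087

Y = trial on which the third success occurs; negative binomial, r=3, p=0.35.
P(Y=5) = C(4,2) · p^3 · (1−p)^2
= 6 · 0.042875 · 0.4225 = 0.108688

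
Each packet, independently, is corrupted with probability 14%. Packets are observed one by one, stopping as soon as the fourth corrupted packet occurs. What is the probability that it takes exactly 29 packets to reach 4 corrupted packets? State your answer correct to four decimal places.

0.0290

Y = trial on which the fourth success occurs; negative binomial, r=4, p=0.14.
P(Y=29) = C(28,3) · p^4 · (1−p)^25
= 3276 · 0.00038416 · 0.023039 = 0.028995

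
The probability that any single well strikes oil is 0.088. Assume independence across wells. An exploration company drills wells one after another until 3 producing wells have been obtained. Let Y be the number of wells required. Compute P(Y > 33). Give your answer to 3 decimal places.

0.435

Needing more than 33 wells ⇔ fewer than 3 successes in the first 33. With X ~ Binomial(33, 0.088), P(Y > 33) = P(X ≤ 2).
  k=0: C(33,0)·0.088^0·0.912^33 = 0.04784
  k=1: C(33,1)·0.088^1·0.912^32 = 0.15235
  k=2: C(33,2)·0.088^2·0.912^31 = 0.23520
P(X ≤ 2) = 0.43539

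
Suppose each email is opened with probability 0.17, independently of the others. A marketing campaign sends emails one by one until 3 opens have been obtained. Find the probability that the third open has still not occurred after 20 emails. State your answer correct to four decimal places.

0.3146

Needing more than 20 emails ⇔ fewer than 3 successes in the first 20. With X ~ Binomial(20, 0.17), P(Y > 20) = P(X ≤ 2).
  k=0: C(20,0)·0.17^0·0.83^20 = 0.024075
  k=1: C(20,1)·0.17^1·0.83^19 = 0.098619
  k=2: C(20,2)·0.17^2·0.83^18 = 0.191892
P(X ≤ 2) = 0.314586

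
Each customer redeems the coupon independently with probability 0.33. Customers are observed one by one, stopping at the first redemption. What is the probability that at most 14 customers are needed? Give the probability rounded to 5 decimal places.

0.99633

Y = number of customers to the first success; geometric, p = 0.33.
P(Y ≤ 14) = 1 − (1−p)^14 = 1 − 0.0036732 = 0.9963268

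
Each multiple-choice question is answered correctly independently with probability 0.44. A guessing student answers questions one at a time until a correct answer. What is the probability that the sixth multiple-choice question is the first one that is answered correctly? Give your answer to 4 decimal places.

0.0242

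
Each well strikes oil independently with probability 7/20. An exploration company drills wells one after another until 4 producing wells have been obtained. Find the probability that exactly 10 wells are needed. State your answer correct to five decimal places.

0.09507

Y = trial on which the fourth success occurs; negative binomial, r=4, p=0.35.
P(Y=10) = C(9,3) · p^4 · (1−p)^6
= 84 · 0.015006 · 0.075419 = 0.0950674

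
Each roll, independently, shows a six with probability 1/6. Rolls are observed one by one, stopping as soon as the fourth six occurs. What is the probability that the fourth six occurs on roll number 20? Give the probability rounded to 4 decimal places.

Y = trial on which the fourth success occurs; negative binomial, r=4, p=0.166667.
P(Y=20) = C(19,3) · p^4 · (1−p)^16
= 969 · 0.0007716 · 0.054088 = 0.040441

0.0404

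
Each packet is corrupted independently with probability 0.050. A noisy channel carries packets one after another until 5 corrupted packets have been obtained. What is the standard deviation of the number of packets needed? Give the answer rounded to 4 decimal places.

Y = total packets until the fifth success; negative binomial with r=5, p=0.05.
SD(Y) = √[r(1−p)/p²] = √(1900.000000) = 43.588989

43.5890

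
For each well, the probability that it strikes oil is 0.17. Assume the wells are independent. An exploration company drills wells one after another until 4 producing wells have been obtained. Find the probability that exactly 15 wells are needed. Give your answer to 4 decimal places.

0.0392

Y = trial on which the fourth success occurs; negative binomial, r=4, p=0.17.
P(Y=15) = C(14,3) · p^4 · (1−p)^11
= 364 · 0.00083521 · 0.12878 = 0.039152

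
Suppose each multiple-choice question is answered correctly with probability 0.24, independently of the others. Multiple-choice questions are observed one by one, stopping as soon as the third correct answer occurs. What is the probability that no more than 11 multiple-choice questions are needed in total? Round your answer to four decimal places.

0.5134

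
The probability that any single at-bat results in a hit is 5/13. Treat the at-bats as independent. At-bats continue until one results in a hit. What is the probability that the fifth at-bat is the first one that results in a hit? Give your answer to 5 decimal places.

0.05516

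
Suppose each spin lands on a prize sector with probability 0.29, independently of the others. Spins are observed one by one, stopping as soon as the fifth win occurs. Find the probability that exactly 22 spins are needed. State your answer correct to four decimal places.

Y = trial on which the fifth success occurs; negative binomial, r=5, p=0.29.
P(Y=22) = C(21,4) · p^5 · (1−p)^17
= 5985 · 0.0020511 · 0.0029607 = 0.036345

0.0363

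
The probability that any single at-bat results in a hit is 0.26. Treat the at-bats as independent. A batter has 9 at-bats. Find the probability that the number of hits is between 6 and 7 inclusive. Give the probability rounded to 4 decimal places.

X ~ Binomial(9, 0.26); P(6 ≤ X ≤ 7) = Σ C(9,k) p^k (1−p)^(9−k) over k:
  k=6: C(9,6)·0.26^6·0.74^3 = 0.010515
  k=7: C(9,7)·0.26^7·0.74^2 = 0.001583
Total = 0.012098

0.0121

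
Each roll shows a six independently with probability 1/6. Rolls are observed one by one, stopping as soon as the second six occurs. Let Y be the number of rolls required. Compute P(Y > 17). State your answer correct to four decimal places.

Needing more than 17 rolls ⇔ fewer than 2 successes in the first 17. With X ~ Binomial(17, 0.166667), P(Y > 17) = P(X ≤ 1).
  k=0: C(17,0)·0.166667^0·0.833333^17 = 0.045073
  k=1: C(17,1)·0.166667^1·0.833333^16 = 0.153249
P(X ≤ 1) = 0.198322

0.1983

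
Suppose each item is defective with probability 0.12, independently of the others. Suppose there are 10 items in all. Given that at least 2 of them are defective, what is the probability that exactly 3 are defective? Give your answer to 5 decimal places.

0.24799

X ~ Binomial(10, 0.12). Want P(X=3 | X≥2) = P(X=3) / P(X≥2).
P(X=3) = C(10,3)·0.12^3·0.88^7 = 0.0847430
P(X≥2) = 1 − 0.2785010 − 0.3797741 = 0.3417250
Ratio = 0.0847430 / 0.3417250 = 0.2479859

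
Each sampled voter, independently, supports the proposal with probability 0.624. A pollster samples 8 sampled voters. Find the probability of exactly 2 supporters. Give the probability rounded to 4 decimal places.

X ~ Binomial(n=8, p=0.624).
P(X=2) = C(8,2) · p^2 · (1−p)^6
= 28 · 0.38938 · 0.0028257 = 0.030807

0.0308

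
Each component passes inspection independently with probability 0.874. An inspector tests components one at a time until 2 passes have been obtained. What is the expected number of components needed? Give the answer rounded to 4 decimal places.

Y = total components until the second success; negative binomial with r=2, p=0.874.
E[Y] = r / p = 2 / 0.874 = 2.288330

2.2883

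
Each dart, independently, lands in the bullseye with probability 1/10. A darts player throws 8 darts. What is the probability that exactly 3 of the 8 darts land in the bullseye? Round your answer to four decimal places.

X ~ Binomial(n=8, p=0.10).
P(X=3) = C(8,3) · p^3 · (1−p)^5
= 56 · 0.001 · 0.59049 = 0.033067

0.0331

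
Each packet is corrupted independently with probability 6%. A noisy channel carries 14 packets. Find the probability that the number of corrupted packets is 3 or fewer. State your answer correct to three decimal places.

X ~ Binomial(14, 0.06); P(X ≤ 3) = Σ C(14,k) p^k (1−p)^(14−k) over k:
  k=0: C(14,0)·0.06^0·0.94^14 = 0.42052
  k=1: C(14,1)·0.06^1·0.94^13 = 0.37579
  k=2: C(14,2)·0.06^2·0.94^12 = 0.15591
  k=3: C(14,3)·0.06^3·0.94^11 = 0.03981
Total = 0.99203

0.992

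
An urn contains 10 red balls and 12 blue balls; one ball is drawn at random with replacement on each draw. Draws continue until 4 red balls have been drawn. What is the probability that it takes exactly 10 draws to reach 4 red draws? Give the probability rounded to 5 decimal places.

0.09444

Y = trial on which the fourth success occurs; negative binomial, r=4, p=0.454545.
P(Y=10) = C(9,3) · p^4 · (1−p)^6
= 84 · 0.042688 · 0.026336 = 0.0944365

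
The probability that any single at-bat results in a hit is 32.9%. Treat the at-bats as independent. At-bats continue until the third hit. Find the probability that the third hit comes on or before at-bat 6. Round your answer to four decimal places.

0.3111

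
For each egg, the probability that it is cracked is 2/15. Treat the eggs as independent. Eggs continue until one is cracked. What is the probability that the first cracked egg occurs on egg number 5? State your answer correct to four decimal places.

Geometric (trials to first success), p = 0.133333.
P(Y = 5) = (1−p)^4 · p = 0.56417 · 0.133333 = 0.075222

0.0752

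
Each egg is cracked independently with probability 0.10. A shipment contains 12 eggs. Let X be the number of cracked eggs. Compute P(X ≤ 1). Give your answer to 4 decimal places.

0.6590

X ~ Binomial(12, 0.10); P(X ≤ 1) = Σ C(12,k) p^k (1−p)^(12−k) over k:
  k=0: C(12,0)·0.10^0·0.90^12 = 0.282430
  k=1: C(12,1)·0.10^1·0.90^11 = 0.376573
Total = 0.659002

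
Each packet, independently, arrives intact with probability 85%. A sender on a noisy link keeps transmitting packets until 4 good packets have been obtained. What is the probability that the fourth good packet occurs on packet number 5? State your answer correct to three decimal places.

0.313

Y = trial on which the fourth success occurs; negative binomial, r=4, p=0.85.
P(Y=5) = C(4,3) · p^4 · (1−p)^1
= 4 · 0.52201 · 0.15 = 0.31320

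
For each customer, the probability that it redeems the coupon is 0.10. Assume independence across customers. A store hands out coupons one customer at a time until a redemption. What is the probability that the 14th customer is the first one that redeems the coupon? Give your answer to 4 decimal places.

0.0254

Geometric (trials to first success), p = 0.10.
P(Y = 14) = (1−p)^13 · p = 0.25419 · 0.10 = 0.025419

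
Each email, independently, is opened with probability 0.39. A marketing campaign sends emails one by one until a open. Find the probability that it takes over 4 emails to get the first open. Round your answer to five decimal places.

0.13846

Y = number of emails to the first success; geometric, p = 0.39.
P(Y > 4) = P(first 4 all fail) = (1−p)^4 = 0.1384584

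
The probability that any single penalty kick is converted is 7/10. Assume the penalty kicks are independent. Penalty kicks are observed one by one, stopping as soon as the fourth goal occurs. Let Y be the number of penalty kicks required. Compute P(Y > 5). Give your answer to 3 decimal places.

Needing more than 5 penalty kicks ⇔ fewer than 4 successes in the first 5. With X ~ Binomial(5, 0.70), P(Y > 5) = P(X ≤ 3).
  k=0: C(5,0)·0.70^0·0.30^5 = 0.00243
  k=1: C(5,1)·0.70^1·0.30^4 = 0.02835
  k=2: C(5,2)·0.70^2·0.30^3 = 0.13230
  k=3: C(5,3)·0.70^3·0.30^2 = 0.30870
P(X ≤ 3) = 0.47178

0.472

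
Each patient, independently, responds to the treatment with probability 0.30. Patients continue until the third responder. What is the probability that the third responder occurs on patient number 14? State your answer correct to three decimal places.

0.042

Y = trial on which the third success occurs; negative binomial, r=3, p=0.30.
P(Y=14) = C(13,2) · p^3 · (1−p)^11
= 78 · 0.027 · 0.019773 = 0.04164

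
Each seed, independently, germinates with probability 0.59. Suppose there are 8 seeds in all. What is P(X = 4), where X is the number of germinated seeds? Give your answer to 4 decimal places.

X ~ Binomial(n=8, p=0.59).
P(X=4) = C(8,4) · p^4 · (1−p)^4
= 70 · 0.12117 · 0.028258 = 0.239685

0.2397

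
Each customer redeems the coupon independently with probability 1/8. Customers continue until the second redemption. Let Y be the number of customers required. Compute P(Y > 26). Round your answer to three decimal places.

Needing more than 26 customers ⇔ fewer than 2 successes in the first 26. With X ~ Binomial(26, 0.125), P(Y > 26) = P(X ≤ 1).
  k=0: C(26,0)·0.125^0·0.875^26 = 0.03106
  k=1: C(26,1)·0.125^1·0.875^25 = 0.11537
P(X ≤ 1) = 0.14643

0.146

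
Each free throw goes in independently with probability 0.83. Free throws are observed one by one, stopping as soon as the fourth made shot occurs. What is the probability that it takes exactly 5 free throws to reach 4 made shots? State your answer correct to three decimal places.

0.323

Y = trial on which the fourth success occurs; negative binomial, r=4, p=0.83.
P(Y=5) = C(4,3) · p^4 · (1−p)^1
= 4 · 0.47458 · 0.17 = 0.32272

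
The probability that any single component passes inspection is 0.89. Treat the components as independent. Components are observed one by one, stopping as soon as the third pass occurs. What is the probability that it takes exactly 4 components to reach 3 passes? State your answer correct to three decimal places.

0.233

Y = trial on which the third success occurs; negative binomial, r=3, p=0.89.
P(Y=4) = C(3,2) · p^3 · (1−p)^1
= 3 · 0.70497 · 0.11 = 0.23264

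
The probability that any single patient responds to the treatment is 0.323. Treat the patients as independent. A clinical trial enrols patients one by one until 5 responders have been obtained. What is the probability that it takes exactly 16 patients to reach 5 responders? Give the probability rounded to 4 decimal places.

0.0657

Y = trial on which the fifth success occurs; negative binomial, r=5, p=0.323.
P(Y=16) = C(15,4) · p^5 · (1−p)^11
= 1365 · 0.0035157 · 0.013692 = 0.065708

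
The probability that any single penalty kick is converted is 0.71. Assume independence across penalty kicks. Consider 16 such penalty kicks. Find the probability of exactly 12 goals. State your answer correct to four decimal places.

X ~ Binomial(n=16, p=0.71).
P(X=12) = C(16,12) · p^12 · (1−p)^4
= 1820 · 0.01641 · 0.0070728 = 0.211234

0.2112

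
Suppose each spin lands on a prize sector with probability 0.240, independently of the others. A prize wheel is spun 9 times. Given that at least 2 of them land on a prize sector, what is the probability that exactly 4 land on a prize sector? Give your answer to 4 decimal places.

0.1570

X ~ Binomial(9, 0.24). Want P(X=4 | X≥2) = P(X=4) / P(X≥2).
P(X=4) = C(9,4)·0.24^4·0.76^5 = 0.105995
P(X≥2) = 1 − 0.084591 − 0.240416 = 0.674994
Ratio = 0.105995 / 0.674994 = 0.157030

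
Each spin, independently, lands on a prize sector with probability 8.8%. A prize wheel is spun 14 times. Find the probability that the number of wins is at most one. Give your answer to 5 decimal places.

0.64738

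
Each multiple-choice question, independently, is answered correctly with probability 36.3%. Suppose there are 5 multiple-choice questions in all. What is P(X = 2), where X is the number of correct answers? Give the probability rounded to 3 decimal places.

0.341

X ~ Binomial(n=5, p=0.363).
P(X=2) = C(5,2) · p^2 · (1−p)^3
= 10 · 0.13177 · 0.25847 = 0.34059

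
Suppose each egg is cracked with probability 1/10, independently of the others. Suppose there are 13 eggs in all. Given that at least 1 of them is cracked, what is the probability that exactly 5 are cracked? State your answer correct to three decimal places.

X ~ Binomial(13, 0.10). Want P(X=5 | X≥1) = P(X=5) / P(X≥1).
P(X=5) = C(13,5)·0.10^5·0.90^8 = 0.00554
P(X≥1) = 1 − 0.25419 = 0.74581
Ratio = 0.00554 / 0.74581 = 0.00743

0.007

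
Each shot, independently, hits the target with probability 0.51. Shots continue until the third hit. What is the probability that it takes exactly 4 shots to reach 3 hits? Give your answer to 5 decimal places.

Y = trial on which the third success occurs; negative binomial, r=3, p=0.51.
P(Y=4) = C(3,2) · p^3 · (1−p)^1
= 3 · 0.13265 · 0.49 = 0.1949970

0.19500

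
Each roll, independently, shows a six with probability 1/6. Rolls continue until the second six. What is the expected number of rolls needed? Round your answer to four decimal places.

12.0000

Y = total rolls until the second success; negative binomial with r=2, p=0.166667.
E[Y] = r / p = 2 / 0.166667 = 12.000000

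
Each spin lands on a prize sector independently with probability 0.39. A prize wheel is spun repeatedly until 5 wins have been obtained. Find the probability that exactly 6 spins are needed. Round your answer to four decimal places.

0.0275

Y = trial on which the fifth success occurs; negative binomial, r=5, p=0.39.
P(Y=6) = C(5,4) · p^5 · (1−p)^1
= 5 · 0.0090224 · 0.61 = 0.027518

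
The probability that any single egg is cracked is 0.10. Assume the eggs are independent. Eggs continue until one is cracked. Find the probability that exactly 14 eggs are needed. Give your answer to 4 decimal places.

0.0254

Geometric (trials to first success), p = 0.10.
P(Y = 14) = (1−p)^13 · p = 0.25419 · 0.10 = 0.025419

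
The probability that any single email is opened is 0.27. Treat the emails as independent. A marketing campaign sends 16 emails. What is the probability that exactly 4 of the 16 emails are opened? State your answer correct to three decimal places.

0.222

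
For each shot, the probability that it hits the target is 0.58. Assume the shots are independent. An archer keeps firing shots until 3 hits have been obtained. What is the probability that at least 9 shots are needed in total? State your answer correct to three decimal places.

Needing more than 8 shots ⇔ fewer than 3 successes in the first 8. With X ~ Binomial(8, 0.58), P(Y > 8) = P(X ≤ 2).
  k=0: C(8,0)·0.58^0·0.42^8 = 0.00097
  k=1: C(8,1)·0.58^1·0.42^7 = 0.01070
  k=2: C(8,2)·0.58^2·0.42^6 = 0.05170
P(X ≤ 2) = 0.06337

0.063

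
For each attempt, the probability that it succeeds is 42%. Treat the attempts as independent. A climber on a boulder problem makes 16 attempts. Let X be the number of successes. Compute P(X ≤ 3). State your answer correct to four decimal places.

X ~ Binomial(16, 0.42); P(X ≤ 3) = Σ C(16,k) p^k (1−p)^(16−k) over k:
  k=0: C(16,0)·0.42^0·0.58^16 = 0.000164
  k=1: C(16,1)·0.42^1·0.58^15 = 0.001900
  k=2: C(16,2)·0.42^2·0.58^14 = 0.010320
  k=3: C(16,3)·0.42^3·0.58^13 = 0.034874
Total = 0.047258

0.0473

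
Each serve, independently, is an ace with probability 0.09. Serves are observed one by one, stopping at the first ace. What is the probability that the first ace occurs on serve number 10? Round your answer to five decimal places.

0.03851

Geometric (trials to first success), p = 0.09.
P(Y = 10) = (1−p)^9 · p = 0.42793 · 0.09 = 0.0385137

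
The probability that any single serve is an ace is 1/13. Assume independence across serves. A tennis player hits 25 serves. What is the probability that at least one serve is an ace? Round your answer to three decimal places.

0.865

P(at least one) = 1 − P(none) = 1 − (1 − 0.076923)^25
= 1 − 0.13519 = 0.86481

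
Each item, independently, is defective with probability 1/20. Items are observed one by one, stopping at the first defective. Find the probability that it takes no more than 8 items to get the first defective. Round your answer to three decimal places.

0.337

Y = number of items to the first success; geometric, p = 0.05.
P(Y ≤ 8) = 1 − (1−p)^8 = 1 − 0.66342 = 0.33658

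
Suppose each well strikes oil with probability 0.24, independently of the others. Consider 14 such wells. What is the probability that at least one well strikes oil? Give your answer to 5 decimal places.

P(at least one) = 1 − P(none) = 1 − (1 − 0.24)^14
= 1 − 0.0214482 = 0.9785518

0.97855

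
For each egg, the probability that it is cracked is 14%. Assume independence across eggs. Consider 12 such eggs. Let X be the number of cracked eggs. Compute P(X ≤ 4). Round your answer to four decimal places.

X ~ Binomial(12, 0.14); P(X ≤ 4) = Σ C(12,k) p^k (1−p)^(12−k) over k:
  k=0: C(12,0)·0.14^0·0.86^12 = 0.163675
  k=1: C(12,1)·0.14^1·0.86^11 = 0.319737
  k=2: C(12,2)·0.14^2·0.86^10 = 0.286276
  k=3: C(12,3)·0.14^3·0.86^9 = 0.155343
  k=4: C(12,4)·0.14^4·0.86^8 = 0.056899
Total = 0.981929

0.9819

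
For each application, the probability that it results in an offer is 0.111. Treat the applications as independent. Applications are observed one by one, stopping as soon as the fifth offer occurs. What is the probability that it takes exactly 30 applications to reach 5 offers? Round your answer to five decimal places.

0.02113

Y = trial on which the fifth success occurs; negative binomial, r=5, p=0.111.
P(Y=30) = C(29,4) · p^5 · (1−p)^25
= 23751 · 1.6851e-05 · 0.052789 = 0.0211271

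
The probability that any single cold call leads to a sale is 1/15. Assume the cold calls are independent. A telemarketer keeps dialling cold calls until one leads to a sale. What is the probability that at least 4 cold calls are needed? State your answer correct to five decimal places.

0.81304

Y = number of cold calls to the first success; geometric, p = 0.066667.
P(Y > 3) = P(first 3 all fail) = (1−p)^3 = 0.8130370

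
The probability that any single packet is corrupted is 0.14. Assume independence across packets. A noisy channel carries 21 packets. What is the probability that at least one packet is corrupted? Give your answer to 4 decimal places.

0.9579

P(at least one) = 1 − P(none) = 1 − (1 − 0.14)^21
= 1 − 0.042118 = 0.957882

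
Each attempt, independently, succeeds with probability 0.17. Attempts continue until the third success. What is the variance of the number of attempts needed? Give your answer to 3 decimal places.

Y = total attempts until the third success; negative binomial with r=3, p=0.17.
Var(Y) = r(1−p)/p² = 3·0.83 / 0.17² = 86.15917

86.159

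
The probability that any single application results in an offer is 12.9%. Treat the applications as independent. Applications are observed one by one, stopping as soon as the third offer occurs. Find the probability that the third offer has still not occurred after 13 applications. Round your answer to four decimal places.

Needing more than 13 applications ⇔ fewer than 3 successes in the first 13. With X ~ Binomial(13, 0.129), P(Y > 13) = P(X ≤ 2).
  k=0: C(13,0)·0.129^0·0.871^13 = 0.166049
  k=1: C(13,1)·0.129^1·0.871^12 = 0.319706
  k=2: C(13,2)·0.129^2·0.871^11 = 0.284102
P(X ≤ 2) = 0.769857

0.7699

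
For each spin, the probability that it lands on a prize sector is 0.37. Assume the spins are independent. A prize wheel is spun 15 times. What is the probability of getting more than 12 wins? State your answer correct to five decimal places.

X ~ Binomial(15, 0.37); P(X ≥ 13) = Σ C(15,k) p^k (1−p)^(15−k) over k:
  k=13: C(15,13)·0.37^13·0.63^2 = 0.0001015
  k=14: C(15,14)·0.37^14·0.63^1 = 0.0000085
  k=15: C(15,15)·0.37^15·0.63^0 = 0.0000003
Total = 0.0001104

0.00011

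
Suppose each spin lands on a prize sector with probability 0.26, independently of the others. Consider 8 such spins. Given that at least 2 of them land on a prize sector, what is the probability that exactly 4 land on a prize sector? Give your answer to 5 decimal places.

X ~ Binomial(8, 0.26). Want P(X=4 | X≥2) = P(X=4) / P(X≥2).
P(X=4) = C(8,4)·0.26^4·0.74^4 = 0.0959220
P(X≥2) = 1 − 0.0899195 − 0.2527466 = 0.6573339
Ratio = 0.0959220 / 0.6573339 = 0.1459259

0.14593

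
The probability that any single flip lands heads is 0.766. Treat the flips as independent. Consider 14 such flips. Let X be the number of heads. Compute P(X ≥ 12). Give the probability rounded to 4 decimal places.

0.3297

X ~ Binomial(14, 0.766); P(X ≥ 12) = Σ C(14,k) p^k (1−p)^(14−k) over k:
  k=12: C(14,12)·0.766^12·0.234^2 = 0.203338
  k=13: C(14,13)·0.766^13·0.234^1 = 0.102404
  k=14: C(14,14)·0.766^14·0.234^0 = 0.023944
Total = 0.329686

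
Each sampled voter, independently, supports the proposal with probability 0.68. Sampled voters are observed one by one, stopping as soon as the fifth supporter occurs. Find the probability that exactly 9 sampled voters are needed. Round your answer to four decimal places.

Y = trial on which the fifth success occurs; negative binomial, r=5, p=0.68.
P(Y=9) = C(8,4) · p^5 · (1−p)^4
= 70 · 0.14539 · 0.010486 = 0.106719

0.1067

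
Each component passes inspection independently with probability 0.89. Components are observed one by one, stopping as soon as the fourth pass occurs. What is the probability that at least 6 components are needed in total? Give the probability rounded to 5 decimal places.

0.09651

Needing more than 5 components ⇔ fewer than 4 successes in the first 5. With X ~ Binomial(5, 0.89), P(Y > 5) = P(X ≤ 3).
  k=0: C(5,0)·0.89^0·0.11^5 = 0.0000161
  k=1: C(5,1)·0.89^1·0.11^4 = 0.0006515
  k=2: C(5,2)·0.89^2·0.11^3 = 0.0105429
  k=3: C(5,3)·0.89^3·0.11^2 = 0.0853012
P(X ≤ 3) = 0.0965117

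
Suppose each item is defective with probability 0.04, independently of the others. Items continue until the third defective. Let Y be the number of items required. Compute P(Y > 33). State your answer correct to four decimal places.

0.8558

Needing more than 33 items ⇔ fewer than 3 successes in the first 33. With X ~ Binomial(33, 0.04), P(Y > 33) = P(X ≤ 2).
  k=0: C(33,0)·0.04^0·0.96^33 = 0.259986
  k=1: C(33,1)·0.04^1·0.96^32 = 0.357481
  k=2: C(33,2)·0.04^2·0.96^31 = 0.238321
P(X ≤ 2) = 0.855789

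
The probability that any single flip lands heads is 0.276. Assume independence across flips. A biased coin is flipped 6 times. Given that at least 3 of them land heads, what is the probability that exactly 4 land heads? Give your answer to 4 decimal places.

0.2146

X ~ Binomial(6, 0.276). Want P(X=4 | X≥3) = P(X=4) / P(X≥3).
P(X=4) = C(6,4)·0.276^4·0.724^2 = 0.045625
P(X≥3) = 1 − 0.144023 − 0.329422 − 0.313952 = 0.212602
Ratio = 0.045625 / 0.212602 = 0.214603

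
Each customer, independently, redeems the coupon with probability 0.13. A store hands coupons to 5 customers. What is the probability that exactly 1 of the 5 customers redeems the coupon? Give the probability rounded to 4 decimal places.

0.3724

X ~ Binomial(n=5, p=0.13).
P(X=1) = C(5,1) · p^1 · (1−p)^4
= 5 · 0.13 · 0.5729 = 0.372383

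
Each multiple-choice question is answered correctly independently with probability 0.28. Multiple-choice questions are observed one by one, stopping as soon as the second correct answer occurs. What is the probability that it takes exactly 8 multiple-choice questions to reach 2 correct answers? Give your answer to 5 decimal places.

0.07646

Y = trial on which the second success occurs; negative binomial, r=2, p=0.28.
P(Y=8) = C(7,1) · p^2 · (1−p)^6
= 7 · 0.0784 · 0.13931 = 0.0764556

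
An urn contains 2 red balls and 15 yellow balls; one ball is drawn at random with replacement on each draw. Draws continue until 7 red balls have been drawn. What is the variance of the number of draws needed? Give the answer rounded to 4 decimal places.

446.2500

Y = total draws until the seventh success; negative binomial with r=7, p=0.117647.
Var(Y) = r(1−p)/p² = 7·0.882353 / 0.117647² = 446.250000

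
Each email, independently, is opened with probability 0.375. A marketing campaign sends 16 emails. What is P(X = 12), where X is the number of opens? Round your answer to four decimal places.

0.0021

X ~ Binomial(n=16, p=0.375).
P(X=12) = C(16,12) · p^12 · (1−p)^4
= 1820 · 7.7335e-06 · 0.15259 = 0.002148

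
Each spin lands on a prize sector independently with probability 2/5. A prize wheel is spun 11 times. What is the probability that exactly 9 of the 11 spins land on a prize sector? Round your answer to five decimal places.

0.00519

X ~ Binomial(n=11, p=0.40).
P(X=9) = C(11,9) · p^9 · (1−p)^2
= 55 · 0.00026214 · 0.36 = 0.0051905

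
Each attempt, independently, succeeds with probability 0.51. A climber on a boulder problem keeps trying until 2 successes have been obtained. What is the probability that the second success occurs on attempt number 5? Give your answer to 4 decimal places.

Y = trial on which the second success occurs; negative binomial, r=2, p=0.51.
P(Y=5) = C(4,1) · p^2 · (1−p)^3
= 4 · 0.2601 · 0.11765 = 0.122402

0.1224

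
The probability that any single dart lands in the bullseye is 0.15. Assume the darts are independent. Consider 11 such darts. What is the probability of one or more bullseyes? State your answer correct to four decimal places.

0.8327

P(at least one) = 1 − P(none) = 1 − (1 − 0.15)^11
= 1 − 0.167343 = 0.832657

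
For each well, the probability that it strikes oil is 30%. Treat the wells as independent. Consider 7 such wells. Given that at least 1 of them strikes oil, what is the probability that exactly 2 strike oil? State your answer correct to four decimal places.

0.3462

X ~ Binomial(7, 0.30). Want P(X=2 | X≥1) = P(X=2) / P(X≥1).
P(X=2) = C(7,2)·0.30^2·0.70^5 = 0.317652
P(X≥1) = 1 − 0.082354 = 0.917646
Ratio = 0.317652 / 0.917646 = 0.346160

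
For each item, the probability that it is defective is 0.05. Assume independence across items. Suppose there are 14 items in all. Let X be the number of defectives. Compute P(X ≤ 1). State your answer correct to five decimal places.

X ~ Binomial(14, 0.05); P(X ≤ 1) = Σ C(14,k) p^k (1−p)^(14−k) over k:
  k=0: C(14,0)·0.05^0·0.95^14 = 0.4876750
  k=1: C(14,1)·0.05^1·0.95^13 = 0.3593395
Total = 0.8470144

0.84701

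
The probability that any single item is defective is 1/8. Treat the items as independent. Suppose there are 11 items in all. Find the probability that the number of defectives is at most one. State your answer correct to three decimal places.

X ~ Binomial(11, 0.125); P(X ≤ 1) = Σ C(11,k) p^k (1−p)^(11−k) over k:
  k=0: C(11,0)·0.125^0·0.875^11 = 0.23019
  k=1: C(11,1)·0.125^1·0.875^10 = 0.36173
Total = 0.59192

0.592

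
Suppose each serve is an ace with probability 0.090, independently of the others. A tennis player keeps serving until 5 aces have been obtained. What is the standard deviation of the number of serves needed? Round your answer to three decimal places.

Y = total serves until the fifth success; negative binomial with r=5, p=0.09.
SD(Y) = √[r(1−p)/p²] = √(561.72840) = 23.70081

23.701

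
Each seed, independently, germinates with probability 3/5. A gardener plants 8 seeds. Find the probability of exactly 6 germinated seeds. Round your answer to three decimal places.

0.209

X ~ Binomial(n=8, p=0.60).
P(X=6) = C(8,6) · p^6 · (1−p)^2
= 28 · 0.046656 · 0.16 = 0.20902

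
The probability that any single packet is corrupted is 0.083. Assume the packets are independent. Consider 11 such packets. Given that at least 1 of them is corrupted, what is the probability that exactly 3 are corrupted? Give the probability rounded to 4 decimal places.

X ~ Binomial(11, 0.083). Want P(X=3 | X≥1) = P(X=3) / P(X≥1).
P(X=3) = C(11,3)·0.083^3·0.917^8 = 0.047171
P(X≥1) = 1 − 0.385534 = 0.614466
Ratio = 0.047171 / 0.614466 = 0.076767

0.0768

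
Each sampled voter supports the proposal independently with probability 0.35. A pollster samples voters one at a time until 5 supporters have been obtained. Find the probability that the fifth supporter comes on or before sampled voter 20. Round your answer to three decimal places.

0.882

Finishing within 20 sampled voters ⇔ at least 5 successes in the first 20. With X ~ Binomial(20, 0.35), P(Y ≤ 20) = 1 − P(X ≤ 4).
  k=0: C(20,0)·0.35^0·0.65^20 = 0.00018
  k=1: C(20,1)·0.35^1·0.65^19 = 0.00195
  k=2: C(20,2)·0.35^2·0.65^18 = 0.00998
  k=3: C(20,3)·0.35^3·0.65^17 = 0.03226
  k=4: C(20,4)·0.35^4·0.65^16 = 0.07382
1 − 0.11820 = 0.88180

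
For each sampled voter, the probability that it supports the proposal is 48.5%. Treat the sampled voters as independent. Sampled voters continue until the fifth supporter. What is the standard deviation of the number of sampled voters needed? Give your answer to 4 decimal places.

3.3086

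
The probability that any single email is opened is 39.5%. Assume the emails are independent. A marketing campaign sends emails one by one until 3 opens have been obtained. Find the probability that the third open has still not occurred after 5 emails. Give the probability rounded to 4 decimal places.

Needing more than 5 emails ⇔ fewer than 3 successes in the first 5. With X ~ Binomial(5, 0.395), P(Y > 5) = P(X ≤ 2).
  k=0: C(5,0)·0.395^0·0.605^5 = 0.081054
  k=1: C(5,1)·0.395^1·0.605^4 = 0.264599
  k=2: C(5,2)·0.395^2·0.605^3 = 0.345510
P(X ≤ 2) = 0.691163

0.6912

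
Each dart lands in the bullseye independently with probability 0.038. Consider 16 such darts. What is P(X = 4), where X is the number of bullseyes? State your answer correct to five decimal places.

X ~ Binomial(n=16, p=0.038).
P(X=4) = C(16,4) · p^4 · (1−p)^12
= 1820 · 2.0851e-06 · 0.6282 = 0.0023840

0.00238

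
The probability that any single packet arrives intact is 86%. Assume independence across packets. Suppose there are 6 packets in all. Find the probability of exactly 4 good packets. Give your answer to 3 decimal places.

X ~ Binomial(n=6, p=0.86).
P(X=4) = C(6,4) · p^4 · (1−p)^2
= 15 · 0.54701 · 0.0196 = 0.16082

0.161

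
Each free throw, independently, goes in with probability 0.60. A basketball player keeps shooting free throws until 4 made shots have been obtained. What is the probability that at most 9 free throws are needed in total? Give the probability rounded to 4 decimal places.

Finishing within 9 free throws ⇔ at least 4 successes in the first 9. With X ~ Binomial(9, 0.60), P(Y ≤ 9) = 1 − P(X ≤ 3).
  k=0: C(9,0)·0.60^0·0.40^9 = 0.000262
  k=1: C(9,1)·0.60^1·0.40^8 = 0.003539
  k=2: C(9,2)·0.60^2·0.40^7 = 0.021234
  k=3: C(9,3)·0.60^3·0.40^6 = 0.074318
1 − 0.099353 = 0.900647

0.9006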